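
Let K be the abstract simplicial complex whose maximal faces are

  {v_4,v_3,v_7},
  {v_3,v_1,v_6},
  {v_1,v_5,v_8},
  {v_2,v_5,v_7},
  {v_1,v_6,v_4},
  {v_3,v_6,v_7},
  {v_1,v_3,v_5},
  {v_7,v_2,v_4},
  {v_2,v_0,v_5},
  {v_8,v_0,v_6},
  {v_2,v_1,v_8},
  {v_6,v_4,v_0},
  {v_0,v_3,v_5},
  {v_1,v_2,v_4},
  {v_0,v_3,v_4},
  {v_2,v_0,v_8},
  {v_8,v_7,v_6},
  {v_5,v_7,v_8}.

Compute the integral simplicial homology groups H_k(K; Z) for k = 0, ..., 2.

H_0 = Z,  H_1 = Z ⊕ Z/2Z,  H_2 = 0.

Fix the vertex order v_0 < v_1 < v_2 < v_3 < v_4 < v_5 < v_6 < v_7 < v_8 and write every simplex with vertices in increasing order. Then dim K = 2 and the simplices of K are:

  0-simplices (9): [v_0], [v_1], [v_2], [v_3], [v_4], [v_5], [v_6], [v_7], [v_8]
  1-simplices (27): (27 of them)
  2-simplices (18): (18 of them)

Hence C_0 ≅ Z^9, C_1 ≅ Z^27, C_2 ≅ Z^18.

∂_1: C_1 → C_0 sends each edge [p,q] (with p < q) to q − p.
This gives a 9×27 integer matrix of rank 8; reducing to Smith normal form yields diagonal entries (1,1,1,1,1,1,1,1).

The boundary map ∂_2: C_2 → C_1 acts by ∂[p,q,r] = [q,r] − [p,r] + [p,q]. For instance
  ∂[v_0,v_6,v_8] = [v_6,v_8] − [v_0,v_8] + [v_0,v_6],
  ∂[v_0,v_3,v_5] = [v_3,v_5] − [v_0,v_5] + [v_0,v_3].
The resulting 27×18 matrix has rank 18, and its Smith normal form has invariant factors (1,1,1,1,1,1,1,1,1,1,1,1,1,1,1,1,1,2).

Now H_k = ker ∂_k / im ∂_{k+1}, so:

  H_0: rank C_0 − rank ∂_1 = 9 − 8 = 1, and the invariant factors of ∂_1 are all 1, so H_0 = Z.
  H_1: rank ker ∂_1 − rank ∂_2 = (27 − 8) − 18 = 1, and ∂_2 has invariant factor 2 > 1, so H_1 = Z ⊕ Z/2Z.
  H_2: rank ker ∂_2 − rank ∂_3 = (18 − 18) − 0 = 0, and there is no ∂_3, so H_2 = 0.

As a check, the Euler characteristic is 9 − 27 + 18 = 0, which agrees with 1 − 1 + 0 = 0.
(K is a triangulation of the Klein bottle.)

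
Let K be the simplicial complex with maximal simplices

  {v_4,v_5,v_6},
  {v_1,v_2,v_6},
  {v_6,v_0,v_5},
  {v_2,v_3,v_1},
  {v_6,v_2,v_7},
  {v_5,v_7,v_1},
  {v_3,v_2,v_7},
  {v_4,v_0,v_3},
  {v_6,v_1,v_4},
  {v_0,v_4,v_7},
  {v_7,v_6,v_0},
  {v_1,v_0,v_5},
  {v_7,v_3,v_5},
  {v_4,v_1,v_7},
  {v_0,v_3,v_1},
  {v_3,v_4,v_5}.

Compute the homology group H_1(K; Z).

K has 8 vertices, 24 edges, 16 triangles.
rank ∂_1 = 7, rank ∂_2 = 15 ⇒ b_1 = 24 − 7 − 15 = 2; all invariant factors of ∂_2 are 1 so no torsion. So H_1 = Z^2.

H_1 = Z^2.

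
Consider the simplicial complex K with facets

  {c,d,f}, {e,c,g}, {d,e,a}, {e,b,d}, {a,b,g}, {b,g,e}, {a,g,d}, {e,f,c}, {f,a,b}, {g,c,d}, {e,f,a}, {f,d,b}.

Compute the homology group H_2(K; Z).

Fix the vertex order a < b < c < d < e < f < g and write every simplex with vertices in increasing order. Then dim K = 2 and the simplices of K are:

  0-simplices (7): a, b, c, d, e, f, g
  1-simplices (18): ab, ad, ae, af, ag, bd, be, bf, bg, cd, ce, cf, cg, de, df, dg, ef, eg
  2-simplices (12): abf, abg, ade, adg, aef, bde, bdf, beg, cdf, cdg, cef, ceg

giving chain groups C_0 ≅ Z^7, C_1 ≅ Z^18, C_2 ≅ Z^12.

The boundary map ∂_1: C_1 → C_0 maps an edge to its endpoints' difference, ∂[p,q] = q − p. For instance
  ∂ad = d − a.
The 7×18 boundary matrix has rank 6 and Smith normal form diag(1,1,1,1,1,1).

The boundary map ∂_2: C_2 → C_1 maps a triangle to the signed sum of its edges. For instance
  ∂cdf = df − cf + cd,
  ∂aef = ef − af + ae.
This gives a 18×12 integer matrix of rank 12; reducing to Smith normal form yields diagonal entries (1,1,1,1,1,1,1,1,1,1,1,2).

From H_k ≅ ker(∂_k) / im(∂_{k+1}) we obtain:

  H_2: rank ker ∂_2 − rank ∂_3 = (12 − 12) − 0 = 0, and there is no ∂_3, so H_2 ≅ 0.

(K is a triangulation of the real projective plane RP^2.)

H_2 = 0.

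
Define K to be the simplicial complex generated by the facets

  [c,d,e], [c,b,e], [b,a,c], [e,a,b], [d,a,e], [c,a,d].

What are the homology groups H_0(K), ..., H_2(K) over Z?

We work with the vertex ordering a < b < c < d < e. The simplices of K, each written with vertices in increasing order, are:

  0-simplices (5): a, b, c, d, e
  1-simplices (9): ab, ac, ad, ae, bc, be, cd, ce, de
  2-simplices (6): abc, abe, acd, ade, bce, cde

Hence C_0 ≅ Z^5, C_1 ≅ Z^9, C_2 ≅ Z^6.

∂_1: C_1 → C_0 maps an edge to its endpoints' difference, ∂[p,q] = q − p. For instance
  ∂cd = d − c.
As a 5×9 matrix over Z this has rank 4, with invariant factors (1,1,1,1).

The boundary map ∂_2: C_2 → C_1 acts by ∂[p,q,r] = [q,r] − [p,r] + [p,q]. For instance
  ∂ade = de − ae + ad,
  ∂bce = ce − be + bc.
The 9×6 boundary matrix has rank 5 and Smith normal form diag(1,1,1,1,1).

Computing H_k = (kernel of ∂_k) / (image of ∂_{k+1}):

  H_0: rank C_0 − rank ∂_1 = 5 − 4 = 1, and the invariant factors of ∂_1 are all 1, so H_0 ≅ Z.
  H_1: rank ker ∂_1 − rank ∂_2 = (9 − 4) − 5 = 0, and the invariant factors of ∂_2 are all 1, so H_1 ≅ 0.
  H_2: rank ker ∂_2 − rank ∂_3 = (6 − 5) − 0 = 1, and there is no ∂_3, so H_2 ≅ Z.

As a check, the Euler characteristic is 5 − 9 + 6 = 2, which agrees with 1 − 0 + 1 = 2.

H_0 ≅ Z,  H_1 = 0,  H_2 ≅ Z.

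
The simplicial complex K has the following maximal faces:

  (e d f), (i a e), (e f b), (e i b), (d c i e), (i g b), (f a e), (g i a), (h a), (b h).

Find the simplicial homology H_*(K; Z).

We work with the vertex ordering a < b < c < d < e < f < g < h < i. The simplices of K, each written with vertices in increasing order, are:

  0-simplices (9): a, b, c, d, e, f, g, h, i
  1-simplices (19): ae, af, ag, ah, ai, be, bf, bg, bh, bi, cd, ce, ci, de, df, di, ef, ei, gi
  2-simplices (11): aef, aei, agi, bef, bei, bgi, cde, cdi, cei, def, dei
  3-simplices (1): cdei

giving chain groups C_0 ≅ Z^9, C_1 ≅ Z^19, C_2 ≅ Z^11, C_3 ≅ Z^1.

Boundary ∂_1: C_1 → C_0 maps an edge to its endpoints' difference, ∂[p,q] = q − p.
The 9×19 boundary matrix has rank 8 and Smith normal form diag(1,1,1,1,1,1,1,1).

The boundary map ∂_2: C_2 → C_1 sends each 2-simplex [p,q,r] to [q,r] − [p,r] + [p,q]. For instance
  ∂bei = ei − bi + be,
  ∂cdi = di − ci + cd.
This gives a 19×11 integer matrix of rank 10; reducing to Smith normal form yields diagonal entries (1,1,1,1,1,1,1,1,1,1).

Boundary ∂_3: C_3 → C_2 sends each 3-simplex σ to the alternating sum Σ_i (−1)^i (σ with its i-th vertex removed). For instance
  ∂cdei = dei − cei + cdi − cde.
The 11×1 boundary matrix has rank 1 and Smith normal form diag(1).

Reading off H_k = ker ∂_k / im ∂_{k+1}:

  H_0: rank C_0 − rank ∂_1 = 9 − 8 = 1, and the invariant factors of ∂_1 are all 1, so H_0 ≅ Z.
  H_1: rank ker ∂_1 − rank ∂_2 = (19 − 8) − 10 = 1, and the invariant factors of ∂_2 are all 1, so H_1 ≅ Z.
  H_2: rank ker ∂_2 − rank ∂_3 = (11 − 10) − 1 = 0, and the invariant factors of ∂_3 are all 1, so H_2 ≅ 0.
  H_3: rank ker ∂_3 − rank ∂_4 = (1 − 1) − 0 = 0, and there is no ∂_4, so H_3 ≅ 0.

H_0 = Z,  H_1 = Z,  H_2 = 0,  H_3 = 0.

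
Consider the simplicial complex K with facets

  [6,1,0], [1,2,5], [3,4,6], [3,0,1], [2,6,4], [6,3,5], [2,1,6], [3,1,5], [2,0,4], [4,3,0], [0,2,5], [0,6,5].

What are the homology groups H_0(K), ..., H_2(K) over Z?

Take the total order 0 < 1 < 2 < 3 < 4 < 5 < 6 on the vertex set. Then K (dimension 2) consists of the simplices:

  0-simplices (7): [0], [1], [2], [3], [4], [5], [6]
  1-simplices (18): [0,1], [0,2], [0,3], [0,4], [0,5], [0,6], [1,2], [1,3], [1,5], [1,6], [2,4], [2,5], [2,6], [3,4], [3,5], [3,6], [4,6], [5,6]
  2-simplices (12): [0,1,3], [0,1,6], [0,2,4], [0,2,5], [0,3,4], [0,5,6], [1,2,5], [1,2,6], [1,3,5], [2,4,6], [3,4,6], [3,5,6]

giving chain groups C_0 ≅ Z^7, C_1 ≅ Z^18, C_2 ≅ Z^12.

Boundary ∂_1: C_1 → C_0 is given by ∂[p,q] = [q] − [p].
This gives a 7×18 integer matrix of rank 6; reducing to Smith normal form yields diagonal entries (1,1,1,1,1,1).

Boundary ∂_2: C_2 → C_1 sends each 2-simplex [p,q,r] to [q,r] − [p,r] + [p,q]. For instance
  ∂[1,2,5] = [2,5] − [1,5] + [1,2],
  ∂[0,2,5] = [2,5] − [0,5] + [0,2].
As a 18×12 matrix over Z this has rank 12, with invariant factors (1,1,1,1,1,1,1,1,1,1,1,2).

From H_k ≅ ker(∂_k) / im(∂_{k+1}) we obtain:

  H_0: rank C_0 − rank ∂_1 = 7 − 6 = 1, and the invariant factors of ∂_1 are all 1, so H_0 = Z.
  H_1: rank ker ∂_1 − rank ∂_2 = (18 − 6) − 12 = 0, and ∂_2 has invariant factor 2 > 1, so H_1 = Z_2.
  H_2: rank ker ∂_2 − rank ∂_3 = (12 − 12) − 0 = 0, and there is no ∂_3, so H_2 = 0.

As a check, the Euler characteristic is 7 − 18 + 12 = 1, which agrees with 1 − 0 + 0 = 1.

H_0 = Z,  H_1 = Z_2,  H_2 = 0.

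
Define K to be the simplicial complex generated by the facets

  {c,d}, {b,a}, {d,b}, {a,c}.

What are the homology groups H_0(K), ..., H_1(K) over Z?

H_0 ≅ Z,  H_1 ≅ Z.

Take the total order a < b < c < d on the vertex set. Then K (dimension 1) consists of the simplices:

  0-simplices (4): a, b, c, d
  1-simplices (4): ab, ac, bd, cd

so the chain groups are C_0 ≅ Z^4, C_1 ≅ Z^4.

∂_1: C_1 → C_0 sends each edge [p,q] (with p < q) to q − p.
This gives a 4×4 integer matrix of rank 3; reducing to Smith normal form yields diagonal entries (1,1,1).

Computing H_k = (kernel of ∂_k) / (image of ∂_{k+1}):

  H_0: rank C_0 − rank ∂_1 = 4 − 3 = 1, and the invariant factors of ∂_1 are all 1, so H_0 = Z.
  H_1: rank ker ∂_1 − rank ∂_2 = (4 − 3) − 0 = 1, and there is no ∂_2, so H_1 = Z.

As a check, the Euler characteristic is 4 − 4 = 0, which agrees with 1 − 1 = 0.
(K is a triangulation of the circle S^1.)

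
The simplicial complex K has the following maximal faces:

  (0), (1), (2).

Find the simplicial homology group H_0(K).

H_0 ≅ Z^3.

Take the total order 0 < 1 < 2 on the vertex set. Then K (dimension 0) consists of the simplices:

  0-simplices (3): [0], [1], [2]

so the chain groups are C_0 ≅ Z^3.

From H_k ≅ ker(∂_k) / im(∂_{k+1}) we obtain:

  H_0: rank C_0 − rank ∂_1 = 3 − 0 = 3, and there is no ∂_1, so H_0 ≅ Z^3.

(K is a triangulation of a set of 3 points.)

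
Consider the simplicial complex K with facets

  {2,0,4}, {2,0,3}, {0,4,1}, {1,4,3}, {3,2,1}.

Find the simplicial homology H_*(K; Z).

Fix the vertex order 0 < 1 < 2 < 3 < 4 and write every simplex with vertices in increasing order. Then dim K = 2 and the simplices of K are:

  0-simplices (5): [0], [1], [2], [3], [4]
  1-simplices (10): [0,1], [0,2], [0,3], [0,4], [1,2], [1,3], [1,4], [2,3], [2,4], [3,4]
  2-simplices (5): [0,1,4], [0,2,3], [0,2,4], [1,2,3], [1,3,4]

Hence C_0 ≅ Z^5, C_1 ≅ Z^10, C_2 ≅ Z^5.

∂_1: C_1 → C_0 maps an edge to its endpoints' difference, ∂[p,q] = q − p. For instance
  ∂[1,2] = [2] − [1].
This gives a 5×10 integer matrix of rank 4; reducing to Smith normal form yields diagonal entries (1,1,1,1).

The boundary map ∂_2: C_2 → C_1 sends each 2-simplex [p,q,r] to [q,r] − [p,r] + [p,q]. For instance
  ∂[0,2,3] = [2,3] − [0,3] + [0,2],
  ∂[1,2,3] = [2,3] − [1,3] + [1,2].
The resulting 10×5 matrix has rank 5, and its Smith normal form has invariant factors (1,1,1,1,1).

Computing H_k = (kernel of ∂_k) / (image of ∂_{k+1}):

  H_0: rank C_0 − rank ∂_1 = 5 − 4 = 1, and the invariant factors of ∂_1 are all 1, so H_0 = Z.
  H_1: rank ker ∂_1 − rank ∂_2 = (10 − 4) − 5 = 1, and the invariant factors of ∂_2 are all 1, so H_1 = Z.
  H_2: rank ker ∂_2 − rank ∂_3 = (5 − 5) − 0 = 0, and there is no ∂_3, so H_2 = 0.

(K is a triangulation of the Möbius band.)

H_0 ≅ Z,  H_1 ≅ Z,  H_2 = 0.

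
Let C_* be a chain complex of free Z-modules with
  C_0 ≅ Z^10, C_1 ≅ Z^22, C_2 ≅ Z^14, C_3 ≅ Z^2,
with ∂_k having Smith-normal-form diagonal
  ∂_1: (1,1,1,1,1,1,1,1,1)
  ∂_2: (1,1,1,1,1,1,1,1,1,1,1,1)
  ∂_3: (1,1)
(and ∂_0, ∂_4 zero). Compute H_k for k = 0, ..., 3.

H_0: b_0 = 10 − 0 − 9 = 1; torsion from ∂_1 factors > 1: none. So H_0 ≅ Z.
H_1: b_1 = 22 − 9 − 12 = 1; torsion from ∂_2 factors > 1: none. So H_1 ≅ Z.
H_2: b_2 = 14 − 12 − 2 = 0; torsion from ∂_3 factors > 1: none. So H_2 ≅ 0.
H_3: b_3 = 2 − 2 − 0 = 0; torsion from ∂_4 factors > 1: none. So H_3 ≅ 0.

H_0 ≅ Z,  H_1 ≅ Z,  H_2 = 0,  H_3 = 0.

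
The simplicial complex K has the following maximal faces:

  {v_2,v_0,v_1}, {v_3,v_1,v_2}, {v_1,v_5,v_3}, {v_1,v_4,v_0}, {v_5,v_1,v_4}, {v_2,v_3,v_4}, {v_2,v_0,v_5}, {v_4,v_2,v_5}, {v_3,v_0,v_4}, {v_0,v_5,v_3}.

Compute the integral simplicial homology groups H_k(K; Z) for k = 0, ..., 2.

H_0 = Z,  H_1 = Z/2,  H_2 = 0.

We work with the vertex ordering v_0 < v_1 < v_2 < v_3 < v_4 < v_5. The simplices of K, each written with vertices in increasing order, are:

  0-simplices (6): [v_0], [v_1], [v_2], [v_3], [v_4], [v_5]
  1-simplices (15): (15 of them)
  2-simplices (10): [v_0,v_1,v_2], [v_0,v_1,v_4], [v_0,v_2,v_5], [v_0,v_3,v_4], [v_0,v_3,v_5], [v_1,v_2,v_3], [v_1,v_3,v_5], [v_1,v_4,v_5], [v_2,v_3,v_4], [v_2,v_4,v_5]

Hence C_0 ≅ Z^6, C_1 ≅ Z^15, C_2 ≅ Z^10.

∂_1: C_1 → C_0 maps an edge to its endpoints' difference, ∂[p,q] = q − p.
This gives a 6×15 integer matrix of rank 5; reducing to Smith normal form yields diagonal entries (1,1,1,1,1).

Boundary ∂_2: C_2 → C_1 sends each 2-simplex [p,q,r] to [q,r] − [p,r] + [p,q]. For instance
  ∂[v_0,v_2,v_5] = [v_2,v_5] − [v_0,v_5] + [v_0,v_2],
  ∂[v_0,v_3,v_5] = [v_3,v_5] − [v_0,v_5] + [v_0,v_3].
The resulting 15×10 matrix has rank 10, and its Smith normal form has invariant factors (1,1,1,1,1,1,1,1,1,2).

Reading off H_k = ker ∂_k / im ∂_{k+1}:

  H_0: rank C_0 − rank ∂_1 = 6 − 5 = 1, and the invariant factors of ∂_1 are all 1, so H_0 ≅ Z.
  H_1: rank ker ∂_1 − rank ∂_2 = (15 − 5) − 10 = 0, and ∂_2 has invariant factor 2 > 1, so H_1 ≅ Z/2.
  H_2: rank ker ∂_2 − rank ∂_3 = (10 − 10) − 0 = 0, and there is no ∂_3, so H_2 ≅ 0.

(K is a triangulation of the real projective plane RP^2.)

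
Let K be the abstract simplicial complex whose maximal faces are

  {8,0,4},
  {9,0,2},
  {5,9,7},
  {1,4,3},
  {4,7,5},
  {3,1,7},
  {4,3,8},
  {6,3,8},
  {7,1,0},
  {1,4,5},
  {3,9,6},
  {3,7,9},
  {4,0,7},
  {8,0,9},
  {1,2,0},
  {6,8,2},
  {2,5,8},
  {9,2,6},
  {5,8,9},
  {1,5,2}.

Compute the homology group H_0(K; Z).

H_0 = Z.

Order the vertices as 0 < 1 < 2 < 3 < 4 < 5 < 6 < 7 < 8 < 9. Listing each simplex with vertices in this order, K has dimension 2 with simplices:

  0-simplices (10): [0], [1], [2], [3], [4], [5], [6], [7], [8], [9]
  1-simplices (30): (30 of them)
  2-simplices (20): (20 of them)

so the chain groups are C_0 ≅ Z^10, C_1 ≅ Z^30, C_2 ≅ Z^20.

Boundary ∂_1: C_1 → C_0 is given by ∂[p,q] = [q] − [p]. For instance
  ∂[5,9] = [9] − [5].
The 10×30 boundary matrix has rank 9 and Smith normal form diag(1,1,1,1,1,1,1,1,1).

The boundary map ∂_2: C_2 → C_1 sends each 2-simplex [p,q,r] to [q,r] − [p,r] + [p,q]. For instance
  ∂[0,1,2] = [1,2] − [0,2] + [0,1],
  ∂[5,7,9] = [7,9] − [5,9] + [5,7].
The resulting 30×20 matrix has rank 20, and its Smith normal form has invariant factors (1,1,1,1,1,1,1,1,1,1,1,1,1,1,1,1,1,1,1,2).

Reading off H_k = ker ∂_k / im ∂_{k+1}:

  H_0: rank C_0 − rank ∂_1 = 10 − 9 = 1, and the invariant factors of ∂_1 are all 1, so H_0 = Z.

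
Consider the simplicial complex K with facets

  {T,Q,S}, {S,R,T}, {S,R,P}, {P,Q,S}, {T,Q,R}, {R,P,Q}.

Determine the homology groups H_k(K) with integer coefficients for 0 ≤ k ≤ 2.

H_0 = Z,  H_1 = 0,  H_2 = Z.

K has 5 vertices, 9 edges, 6 triangles.
rank ∂_0 = 0, rank ∂_1 = 4 ⇒ b_0 = 5 − 0 − 4 = 1; all invariant factors of ∂_1 are 1 so no torsion. So H_0 = Z.
rank ∂_1 = 4, rank ∂_2 = 5 ⇒ b_1 = 9 − 4 − 5 = 0; all invariant factors of ∂_2 are 1 so no torsion. So H_1 = 0.
rank ∂_2 = 5, rank ∂_3 = 0 ⇒ b_2 = 6 − 5 − 0 = 1. So H_2 = Z.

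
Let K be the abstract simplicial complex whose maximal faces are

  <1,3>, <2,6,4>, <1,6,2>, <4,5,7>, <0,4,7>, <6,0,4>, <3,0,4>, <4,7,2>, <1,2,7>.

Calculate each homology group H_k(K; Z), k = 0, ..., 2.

H_0 = Z,  H_1 = Z,  H_2 = 0.

We work with the vertex ordering 0 < 1 < 2 < 3 < 4 < 5 < 6 < 7. The simplices of K, each written with vertices in increasing order, are:

  0-simplices (8): [0], [1], [2], [3], [4], [5], [6], [7]
  1-simplices (16): [0,3], [0,4], [0,6], [0,7], [1,2], [1,3], [1,6], [1,7], [2,4], [2,6], [2,7], [3,4], [4,5], [4,6], [4,7], [5,7]
  2-simplices (8): [0,3,4], [0,4,6], [0,4,7], [1,2,6], [1,2,7], [2,4,6], [2,4,7], [4,5,7]

Hence C_0 ≅ Z^8, C_1 ≅ Z^16, C_2 ≅ Z^8.

∂_1: C_1 → C_0 sends each edge [p,q] (with p < q) to q − p. For instance
  ∂[1,7] = [7] − [1].
The resulting 8×16 matrix has rank 7, and its Smith normal form has invariant factors (1,1,1,1,1,1,1).

The boundary map ∂_2: C_2 → C_1 maps a triangle to the signed sum of its edges. For instance
  ∂[0,4,6] = [4,6] − [0,6] + [0,4],
  ∂[1,2,7] = [2,7] − [1,7] + [1,2].
As a 16×8 matrix over Z this has rank 8, with invariant factors (1,1,1,1,1,1,1,1).

Now H_k = ker ∂_k / im ∂_{k+1}, so:

  H_0: rank C_0 − rank ∂_1 = 8 − 7 = 1, and the invariant factors of ∂_1 are all 1, so H_0 ≅ Z.
  H_1: rank ker ∂_1 − rank ∂_2 = (16 − 7) − 8 = 1, and the invariant factors of ∂_2 are all 1, so H_1 ≅ Z.
  H_2: rank ker ∂_2 − rank ∂_3 = (8 − 8) − 0 = 0, and there is no ∂_3, so H_2 ≅ 0.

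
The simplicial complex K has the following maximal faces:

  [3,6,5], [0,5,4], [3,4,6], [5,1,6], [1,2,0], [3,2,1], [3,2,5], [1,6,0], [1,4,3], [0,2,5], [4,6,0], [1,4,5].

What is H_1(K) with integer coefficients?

H_1 = Z/2.

Take the total order 0 < 1 < 2 < 3 < 4 < 5 < 6 on the vertex set. Then K (dimension 2) consists of the simplices:

  0-simplices (7): [0], [1], [2], [3], [4], [5], [6]
  1-simplices (18): [0,1], [0,2], [0,4], [0,5], [0,6], [1,2], [1,3], [1,4], [1,5], [1,6], [2,3], [2,5], [3,4], [3,5], [3,6], [4,5], [4,6], [5,6]
  2-simplices (12): [0,1,2], [0,1,6], [0,2,5], [0,4,5], [0,4,6], [1,2,3], [1,3,4], [1,4,5], [1,5,6], [2,3,5], [3,4,6], [3,5,6]

so the chain groups are C_0 ≅ Z^7, C_1 ≅ Z^18, C_2 ≅ Z^12.

The boundary map ∂_1: C_1 → C_0 maps an edge to its endpoints' difference, ∂[p,q] = q − p. For instance
  ∂[4,5] = [5] − [4].
The 7×18 boundary matrix has rank 6 and Smith normal form diag(1,1,1,1,1,1).

∂_2: C_2 → C_1 sends each 2-simplex [p,q,r] to [q,r] − [p,r] + [p,q]. For instance
  ∂[0,1,6] = [1,6] − [0,6] + [0,1],
  ∂[1,5,6] = [5,6] − [1,6] + [1,5].
The resulting 18×12 matrix has rank 12, and its Smith normal form has invariant factors (1,1,1,1,1,1,1,1,1,1,1,2).

From H_k ≅ ker(∂_k) / im(∂_{k+1}) we obtain:

  H_1: rank ker ∂_1 − rank ∂_2 = (18 − 6) − 12 = 0, and ∂_2 has invariant factor 2 > 1, so H_1 = Z/2.

(K is a triangulation of the real projective plane RP^2.)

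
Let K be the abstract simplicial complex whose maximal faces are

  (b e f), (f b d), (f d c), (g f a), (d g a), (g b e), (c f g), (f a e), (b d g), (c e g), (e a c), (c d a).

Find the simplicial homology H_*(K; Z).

H_0 = Z,  H_1 = Z/2Z,  H_2 = 0.

Order the vertices as a < b < c < d < e < f < g. Listing each simplex with vertices in this order, K has dimension 2 with simplices:

  0-simplices (7): a, b, c, d, e, f, g
  1-simplices (18): ac, ad, ae, af, ag, bd, be, bf, bg, cd, ce, cf, cg, df, dg, ef, eg, fg
  2-simplices (12): acd, ace, adg, aef, afg, bdf, bdg, bef, beg, cdf, ceg, cfg

Hence C_0 ≅ Z^7, C_1 ≅ Z^18, C_2 ≅ Z^12.

Boundary ∂_1: C_1 → C_0 sends each edge [p,q] (with p < q) to q − p. For instance
  ∂cd = d − c.
This gives a 7×18 integer matrix of rank 6; reducing to Smith normal form yields diagonal entries (1,1,1,1,1,1).

Boundary ∂_2: C_2 → C_1 acts by ∂[p,q,r] = [q,r] − [p,r] + [p,q]. For instance
  ∂cdf = df − cf + cd,
  ∂beg = eg − bg + be.
The 18×12 boundary matrix has rank 12 and Smith normal form diag(1,1,1,1,1,1,1,1,1,1,1,2).

From H_k ≅ ker(∂_k) / im(∂_{k+1}) we obtain:

  H_0: rank C_0 − rank ∂_1 = 7 − 6 = 1, and the invariant factors of ∂_1 are all 1, so H_0 = Z.
  H_1: rank ker ∂_1 − rank ∂_2 = (18 − 6) − 12 = 0, and ∂_2 has invariant factor 2 > 1, so H_1 = Z/2Z.
  H_2: rank ker ∂_2 − rank ∂_3 = (12 − 12) − 0 = 0, and there is no ∂_3, so H_2 = 0.

As a check, the Euler characteristic is 7 − 18 + 12 = 1, which agrees with 1 − 0 + 0 = 1.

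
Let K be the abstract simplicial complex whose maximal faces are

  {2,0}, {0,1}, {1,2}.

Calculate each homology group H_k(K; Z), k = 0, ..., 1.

H_0 = Z,  H_1 = Z.

Take the total order 0 < 1 < 2 on the vertex set. Then K (dimension 1) consists of the simplices:

  0-simplices (3): [0], [1], [2]
  1-simplices (3): [0,1], [0,2], [1,2]

so the chain groups are C_0 ≅ Z^3, C_1 ≅ Z^3.

The boundary map ∂_1: C_1 → C_0 is given by ∂[p,q] = [q] − [p]. For instance
  ∂[0,2] = [2] − [0].
The 3×3 boundary matrix has rank 2 and Smith normal form diag(1,1).

Computing H_k = (kernel of ∂_k) / (image of ∂_{k+1}):

  H_0: rank C_0 − rank ∂_1 = 3 − 2 = 1, and the invariant factors of ∂_1 are all 1, so H_0 = Z.
  H_1: rank ker ∂_1 − rank ∂_2 = (3 − 2) − 0 = 1, and there is no ∂_2, so H_1 = Z.

As a check, the Euler characteristic is 3 − 3 = 0, which agrees with 1 − 1 = 0.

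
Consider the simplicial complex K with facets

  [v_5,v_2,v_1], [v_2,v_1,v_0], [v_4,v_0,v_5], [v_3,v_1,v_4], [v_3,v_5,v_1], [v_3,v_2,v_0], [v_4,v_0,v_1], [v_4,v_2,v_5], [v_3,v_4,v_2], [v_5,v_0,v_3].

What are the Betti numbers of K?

Order the vertices as v_0 < v_1 < v_2 < v_3 < v_4 < v_5. Listing each simplex with vertices in this order, K has dimension 2 with simplices:

  0-simplices (6): [v_0], [v_1], [v_2], [v_3], [v_4], [v_5]
  1-simplices (15): (15 of them)
  2-simplices (10): [v_0,v_1,v_2], [v_0,v_1,v_4], [v_0,v_2,v_3], [v_0,v_3,v_5], [v_0,v_4,v_5], [v_1,v_2,v_5], [v_1,v_3,v_4], [v_1,v_3,v_5], [v_2,v_3,v_4], [v_2,v_4,v_5]

so the chain groups are C_0 ≅ Z^6, C_1 ≅ Z^15, C_2 ≅ Z^10.

Boundary ∂_1: C_1 → C_0 maps an edge to its endpoints' difference, ∂[p,q] = q − p.
The 6×15 boundary matrix has rank 5 and Smith normal form diag(1,1,1,1,1).

The boundary map ∂_2: C_2 → C_1 acts by ∂[p,q,r] = [q,r] − [p,r] + [p,q]. For instance
  ∂[v_0,v_2,v_3] = [v_2,v_3] − [v_0,v_3] + [v_0,v_2],
  ∂[v_1,v_2,v_5] = [v_2,v_5] − [v_1,v_5] + [v_1,v_2].
The resulting 15×10 matrix has rank 10, and its Smith normal form has invariant factors (1,1,1,1,1,1,1,1,1,2).

Computing H_k = (kernel of ∂_k) / (image of ∂_{k+1}):

  H_0: rank C_0 − rank ∂_1 = 6 − 5 = 1, and the invariant factors of ∂_1 are all 1, so H_0 = Z.
  H_1: rank ker ∂_1 − rank ∂_2 = (15 − 5) − 10 = 0, and ∂_2 has invariant factor 2 > 1, so H_1 = Z/2Z.
  H_2: rank ker ∂_2 − rank ∂_3 = (10 − 10) − 0 = 0, and there is no ∂_3, so H_2 = 0.

Hence the Betti numbers are b_0 = 1, b_1 = 0, b_2 = 0.

b_0 = 1, b_1 = 0, b_2 = 0.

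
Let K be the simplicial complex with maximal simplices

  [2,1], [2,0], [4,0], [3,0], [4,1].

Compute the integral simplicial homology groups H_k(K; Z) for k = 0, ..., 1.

Fix the vertex order 0 < 1 < 2 < 3 < 4 and write every simplex with vertices in increasing order. Then dim K = 1 and the simplices of K are:

  0-simplices (5): [0], [1], [2], [3], [4]
  1-simplices (5): [0,2], [0,3], [0,4], [1,2], [1,4]

giving chain groups C_0 ≅ Z^5, C_1 ≅ Z^5.

The boundary map ∂_1: C_1 → C_0 is given by ∂[p,q] = [q] − [p]. For instance
  ∂[1,2] = [2] − [1].
This gives a 5×5 integer matrix of rank 4; reducing to Smith normal form yields diagonal entries (1,1,1,1).

Reading off H_k = ker ∂_k / im ∂_{k+1}:

  H_0: rank C_0 − rank ∂_1 = 5 − 4 = 1, and the invariant factors of ∂_1 are all 1, so H_0 ≅ Z.
  H_1: rank ker ∂_1 − rank ∂_2 = (5 − 4) − 0 = 1, and there is no ∂_2, so H_1 ≅ Z.

H_0 ≅ Z,  H_1 ≅ Z.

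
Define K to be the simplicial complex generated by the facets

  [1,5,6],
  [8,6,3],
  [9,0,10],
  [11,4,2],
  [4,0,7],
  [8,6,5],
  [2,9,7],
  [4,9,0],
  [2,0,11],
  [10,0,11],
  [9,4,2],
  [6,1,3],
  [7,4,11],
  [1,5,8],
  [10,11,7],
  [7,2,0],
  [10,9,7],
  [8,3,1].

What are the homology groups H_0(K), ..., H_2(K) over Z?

Fix the vertex order 0 < 1 < 2 < 3 < 4 < 5 < 6 < 7 < 8 < 9 < 10 < 11 and write every simplex with vertices in increasing order. Then dim K = 2 and the simplices of K are:

  0-simplices (12): [0], [1], [2], [3], [4], [5], [6], [7], [8], [9], [10], [11]
  1-simplices (27): (27 of them)
  2-simplices (18): (18 of them)

giving chain groups C_0 ≅ Z^12, C_1 ≅ Z^27, C_2 ≅ Z^18.

Boundary ∂_1: C_1 → C_0 maps an edge to its endpoints' difference, ∂[p,q] = q − p. For instance
  ∂[2,9] = [9] − [2].
The 12×27 boundary matrix has rank 10 and Smith normal form diag(1,1,1,1,1,1,1,1,1,1).

Boundary ∂_2: C_2 → C_1 maps a triangle to the signed sum of its edges. For instance
  ∂[7,9,10] = [9,10] − [7,10] + [7,9],
  ∂[7,10,11] = [10,11] − [7,11] + [7,10].
As a 27×18 matrix over Z this has rank 17, with invariant factors (1,1,1,1,1,1,1,1,1,1,1,1,1,1,1,1,2).

Reading off H_k = ker ∂_k / im ∂_{k+1}:

  H_0: rank C_0 − rank ∂_1 = 12 − 10 = 2, and the invariant factors of ∂_1 are all 1, so H_0 = Z^2.
  H_1: rank ker ∂_1 − rank ∂_2 = (27 − 10) − 17 = 0, and ∂_2 has invariant factor 2 > 1, so H_1 = Z/2Z.
  H_2: rank ker ∂_2 − rank ∂_3 = (18 − 17) − 0 = 1, and there is no ∂_3, so H_2 = Z.

As a check, the Euler characteristic is 12 − 27 + 18 = 3, which agrees with 2 − 0 + 1 = 3.

H_0 = Z^2,  H_1 = Z/2Z,  H_2 = Z.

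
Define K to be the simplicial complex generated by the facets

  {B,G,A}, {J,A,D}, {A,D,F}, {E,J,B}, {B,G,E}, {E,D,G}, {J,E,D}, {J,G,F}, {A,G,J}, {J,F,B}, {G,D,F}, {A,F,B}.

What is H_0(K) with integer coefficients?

Fix the vertex order A < B < D < E < F < G < J and write every simplex with vertices in increasing order. Then dim K = 2 and the simplices of K are:

  0-simplices (7): A, B, D, E, F, G, J
  1-simplices (18): AB, AD, AF, AG, AJ, BE, BF, BG, BJ, DE, DF, DG, DJ, EG, EJ, FG, FJ, GJ
  2-simplices (12): ABF, ABG, ADF, ADJ, AGJ, BEG, BEJ, BFJ, DEG, DEJ, DFG, FGJ

giving chain groups C_0 ≅ Z^7, C_1 ≅ Z^18, C_2 ≅ Z^12.

Boundary ∂_1: C_1 → C_0 maps an edge to its endpoints' difference, ∂[p,q] = q − p.
The resulting 7×18 matrix has rank 6, and its Smith normal form has invariant factors (1,1,1,1,1,1).

Boundary ∂_2: C_2 → C_1 sends each 2-simplex [p,q,r] to [q,r] − [p,r] + [p,q]. For instance
  ∂FGJ = GJ − FJ + FG,
  ∂AGJ = GJ − AJ + AG.
This gives a 18×12 integer matrix of rank 12; reducing to Smith normal form yields diagonal entries (1,1,1,1,1,1,1,1,1,1,1,2).

Now H_k = ker ∂_k / im ∂_{k+1}, so:

  H_0: rank C_0 − rank ∂_1 = 7 − 6 = 1, and the invariant factors of ∂_1 are all 1, so H_0 = Z.

H_0 = Z.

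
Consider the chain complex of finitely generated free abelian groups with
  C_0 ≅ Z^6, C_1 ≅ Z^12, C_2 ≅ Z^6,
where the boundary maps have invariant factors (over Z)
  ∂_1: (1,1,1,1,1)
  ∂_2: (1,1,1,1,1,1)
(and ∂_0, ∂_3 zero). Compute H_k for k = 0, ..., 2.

H_0 = Z,  H_1 = Z,  H_2 = 0.

H_0: b_0 = 6 − 0 − 5 = 1; torsion from ∂_1 factors > 1: none. So H_0 = Z.
H_1: b_1 = 12 − 5 − 6 = 1; torsion from ∂_2 factors > 1: none. So H_1 = Z.
H_2: b_2 = 6 − 6 − 0 = 0; torsion from ∂_3 factors > 1: none. So H_2 = 0.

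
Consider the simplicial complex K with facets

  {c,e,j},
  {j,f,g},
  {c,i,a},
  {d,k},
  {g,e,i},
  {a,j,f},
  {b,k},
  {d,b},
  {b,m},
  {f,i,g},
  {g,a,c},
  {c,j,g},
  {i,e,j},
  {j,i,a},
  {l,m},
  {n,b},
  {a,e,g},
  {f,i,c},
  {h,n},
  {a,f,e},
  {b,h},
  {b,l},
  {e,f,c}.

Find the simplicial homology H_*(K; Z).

H_0 ≅ Z^2,  H_1 ≅ Z^5,  H_2 ≅ Z.

Fix the vertex order a < b < c < d < e < f < g < h < i < j < k < l < m < n and write every simplex with vertices in increasing order. Then dim K = 2 and the simplices of K are:

  0-simplices (14): a, b, c, d, e, f, g, h, i, j, k, l, m, n
  1-simplices (30): ac, ae, af, ag, ai, aj, bd, bh, bk, bl, bm, bn, ce, cf, cg, ci, cj, dk, ef, eg, ei, ej, fg, fi, fj, gi, gj, hn, ij, lm
  2-simplices (14): acg, aci, aef, aeg, afj, aij, cef, cej, cfi, cgj, egi, eij, fgi, fgj

giving chain groups C_0 ≅ Z^14, C_1 ≅ Z^30, C_2 ≅ Z^14.

The boundary map ∂_1: C_1 → C_0 sends each edge [p,q] (with p < q) to q − p.
This gives a 14×30 integer matrix of rank 12; reducing to Smith normal form yields diagonal entries (1,1,1,1,1,1,1,1,1,1,1,1).

Boundary ∂_2: C_2 → C_1 sends each 2-simplex [p,q,r] to [q,r] − [p,r] + [p,q]. For instance
  ∂eij = ij − ej + ei,
  ∂afj = fj − aj + af.
The 30×14 boundary matrix has rank 13 and Smith normal form diag(1,1,1,1,1,1,1,1,1,1,1,1,1).

Reading off H_k = ker ∂_k / im ∂_{k+1}:

  H_0: rank C_0 − rank ∂_1 = 14 − 12 = 2, and the invariant factors of ∂_1 are all 1, so H_0 = Z^2.
  H_1: rank ker ∂_1 − rank ∂_2 = (30 − 12) − 13 = 5, and the invariant factors of ∂_2 are all 1, so H_1 = Z^5.
  H_2: rank ker ∂_2 − rank ∂_3 = (14 − 13) − 0 = 1, and there is no ∂_3, so H_2 = Z.

As a check, the Euler characteristic is 14 − 30 + 14 = -2, which agrees with 2 − 5 + 1 = -2.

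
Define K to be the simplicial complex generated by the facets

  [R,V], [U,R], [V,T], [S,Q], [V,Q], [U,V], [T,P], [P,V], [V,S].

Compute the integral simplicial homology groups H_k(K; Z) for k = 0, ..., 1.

Order the vertices as P < Q < R < S < T < U < V. Listing each simplex with vertices in this order, K has dimension 1 with simplices:

  0-simplices (7): P, Q, R, S, T, U, V
  1-simplices (9): PT, PV, QS, QV, RU, RV, SV, TV, UV

so the chain groups are C_0 ≅ Z^7, C_1 ≅ Z^9.

Boundary ∂_1: C_1 → C_0 is given by ∂[p,q] = [q] − [p]. For instance
  ∂UV = V − U.
The 7×9 boundary matrix has rank 6 and Smith normal form diag(1,1,1,1,1,1).

From H_k ≅ ker(∂_k) / im(∂_{k+1}) we obtain:

  H_0: rank C_0 − rank ∂_1 = 7 − 6 = 1, and the invariant factors of ∂_1 are all 1, so H_0 = Z.
  H_1: rank ker ∂_1 − rank ∂_2 = (9 − 6) − 0 = 3, and there is no ∂_2, so H_1 = Z^3.

H_0 ≅ Z,  H_1 ≅ Z^3.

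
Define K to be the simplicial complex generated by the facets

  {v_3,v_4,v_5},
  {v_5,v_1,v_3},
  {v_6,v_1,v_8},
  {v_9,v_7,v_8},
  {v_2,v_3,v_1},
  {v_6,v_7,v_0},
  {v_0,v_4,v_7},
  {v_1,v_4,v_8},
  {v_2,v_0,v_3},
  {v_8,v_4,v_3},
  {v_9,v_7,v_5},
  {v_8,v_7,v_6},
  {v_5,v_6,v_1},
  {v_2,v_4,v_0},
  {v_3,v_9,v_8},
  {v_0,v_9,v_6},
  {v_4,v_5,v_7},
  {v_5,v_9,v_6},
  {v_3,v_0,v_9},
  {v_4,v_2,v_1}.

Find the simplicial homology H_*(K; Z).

Take the total order v_0 < v_1 < v_2 < v_3 < v_4 < v_5 < v_6 < v_7 < v_8 < v_9 on the vertex set. Then K (dimension 2) consists of the simplices:

  0-simplices (10): [v_0], [v_1], [v_2], [v_3], [v_4], [v_5], [v_6], [v_7], [v_8], [v_9]
  1-simplices (30): (30 of them)
  2-simplices (20): (20 of them)

so the chain groups are C_0 ≅ Z^10, C_1 ≅ Z^30, C_2 ≅ Z^20.

The boundary map ∂_1: C_1 → C_0 sends each edge [p,q] (with p < q) to q − p. For instance
  ∂[v_7,v_9] = [v_9] − [v_7].
As a 10×30 matrix over Z this has rank 9, with invariant factors (1,1,1,1,1,1,1,1,1).

Boundary ∂_2: C_2 → C_1 sends each 2-simplex [p,q,r] to [q,r] − [p,r] + [p,q]. For instance
  ∂[v_7,v_8,v_9] = [v_8,v_9] − [v_7,v_9] + [v_7,v_8],
  ∂[v_1,v_6,v_8] = [v_6,v_8] − [v_1,v_8] + [v_1,v_6].
The resulting 30×20 matrix has rank 20, and its Smith normal form has invariant factors (1,1,1,1,1,1,1,1,1,1,1,1,1,1,1,1,1,1,1,2).

Reading off H_k = ker ∂_k / im ∂_{k+1}:

  H_0: rank C_0 − rank ∂_1 = 10 − 9 = 1, and the invariant factors of ∂_1 are all 1, so H_0 = Z.
  H_1: rank ker ∂_1 − rank ∂_2 = (30 − 9) − 20 = 1, and ∂_2 has invariant factor 2 > 1, so H_1 = Z ⊕ Z/2.
  H_2: rank ker ∂_2 − rank ∂_3 = (20 − 20) − 0 = 0, and there is no ∂_3, so H_2 = 0.

As a check, the Euler characteristic is 10 − 30 + 20 = 0, which agrees with 1 − 1 + 0 = 0.
(K is a triangulation of the Klein bottle.)

H_0 ≅ Z,  H_1 ≅ Z ⊕ Z/2,  H_2 = 0.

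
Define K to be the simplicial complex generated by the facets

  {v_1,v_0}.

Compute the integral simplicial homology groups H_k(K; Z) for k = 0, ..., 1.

H_0 = Z,  H_1 = 0.

K has 2 vertices, 1 edge.
rank ∂_0 = 0, rank ∂_1 = 1 ⇒ b_0 = 2 − 0 − 1 = 1; all invariant factors of ∂_1 are 1 so no torsion. So H_0 ≅ Z.
rank ∂_1 = 1, rank ∂_2 = 0 ⇒ b_1 = 1 − 1 − 0 = 0. So H_1 ≅ 0.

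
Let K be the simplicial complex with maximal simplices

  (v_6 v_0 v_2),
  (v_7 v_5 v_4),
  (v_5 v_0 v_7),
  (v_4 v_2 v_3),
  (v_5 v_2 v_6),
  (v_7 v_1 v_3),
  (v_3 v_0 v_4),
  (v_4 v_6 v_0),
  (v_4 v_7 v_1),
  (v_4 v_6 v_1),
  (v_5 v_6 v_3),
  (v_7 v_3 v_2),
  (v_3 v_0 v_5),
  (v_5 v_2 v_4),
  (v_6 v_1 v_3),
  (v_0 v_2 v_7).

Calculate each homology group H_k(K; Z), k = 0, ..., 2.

We work with the vertex ordering v_0 < v_1 < v_2 < v_3 < v_4 < v_5 < v_6 < v_7. The simplices of K, each written with vertices in increasing order, are:

  0-simplices (8): [v_0], [v_1], [v_2], [v_3], [v_4], [v_5], [v_6], [v_7]
  1-simplices (24): (24 of them)
  2-simplices (16): (16 of them)

Hence C_0 ≅ Z^8, C_1 ≅ Z^24, C_2 ≅ Z^16.

∂_1: C_1 → C_0 maps an edge to its endpoints' difference, ∂[p,q] = q − p. For instance
  ∂[v_1,v_6] = [v_6] − [v_1].
As a 8×24 matrix over Z this has rank 7, with invariant factors (1,1,1,1,1,1,1).

Boundary ∂_2: C_2 → C_1 maps a triangle to the signed sum of its edges. For instance
  ∂[v_1,v_3,v_7] = [v_3,v_7] − [v_1,v_7] + [v_1,v_3],
  ∂[v_1,v_3,v_6] = [v_3,v_6] − [v_1,v_6] + [v_1,v_3].
This gives a 24×16 integer matrix of rank 15; reducing to Smith normal form yields diagonal entries (1,1,1,1,1,1,1,1,1,1,1,1,1,1,1).

Now H_k = ker ∂_k / im ∂_{k+1}, so:

  H_0: rank C_0 − rank ∂_1 = 8 − 7 = 1, and the invariant factors of ∂_1 are all 1, so H_0 = Z.
  H_1: rank ker ∂_1 − rank ∂_2 = (24 − 7) − 15 = 2, and the invariant factors of ∂_2 are all 1, so H_1 = Z^2.
  H_2: rank ker ∂_2 − rank ∂_3 = (16 − 15) − 0 = 1, and there is no ∂_3, so H_2 = Z.

As a check, the Euler characteristic is 8 − 24 + 16 = 0, which agrees with 1 − 2 + 1 = 0.

H_0 ≅ Z,  H_1 ≅ Z^2,  H_2 ≅ Z.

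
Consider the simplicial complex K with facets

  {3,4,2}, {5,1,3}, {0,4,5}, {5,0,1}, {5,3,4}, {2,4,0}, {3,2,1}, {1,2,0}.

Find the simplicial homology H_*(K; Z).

Take the total order 0 < 1 < 2 < 3 < 4 < 5 on the vertex set. Then K (dimension 2) consists of the simplices:

  0-simplices (6): [0], [1], [2], [3], [4], [5]
  1-simplices (12): [0,1], [0,2], [0,4], [0,5], [1,2], [1,3], [1,5], [2,3], [2,4], [3,4], [3,5], [4,5]
  2-simplices (8): [0,1,2], [0,1,5], [0,2,4], [0,4,5], [1,2,3], [1,3,5], [2,3,4], [3,4,5]

so the chain groups are C_0 ≅ Z^6, C_1 ≅ Z^12, C_2 ≅ Z^8.

The boundary map ∂_1: C_1 → C_0 maps an edge to its endpoints' difference, ∂[p,q] = q − p. For instance
  ∂[4,5] = [5] − [4].
The resulting 6×12 matrix has rank 5, and its Smith normal form has invariant factors (1,1,1,1,1).

The boundary map ∂_2: C_2 → C_1 sends each 2-simplex [p,q,r] to [q,r] − [p,r] + [p,q]. For instance
  ∂[1,2,3] = [2,3] − [1,3] + [1,2],
  ∂[0,1,2] = [1,2] − [0,2] + [0,1].
This gives a 12×8 integer matrix of rank 7; reducing to Smith normal form yields diagonal entries (1,1,1,1,1,1,1).

Now H_k = ker ∂_k / im ∂_{k+1}, so:

  H_0: rank C_0 − rank ∂_1 = 6 − 5 = 1, and the invariant factors of ∂_1 are all 1, so H_0 ≅ Z.
  H_1: rank ker ∂_1 − rank ∂_2 = (12 − 5) − 7 = 0, and the invariant factors of ∂_2 are all 1, so H_1 ≅ 0.
  H_2: rank ker ∂_2 − rank ∂_3 = (8 − 7) − 0 = 1, and there is no ∂_3, so H_2 ≅ Z.

As a check, the Euler characteristic is 6 − 12 + 8 = 2, which agrees with 1 − 0 + 1 = 2.
(K is a triangulation of the 2-sphere S^2.)

H_0 ≅ Z,  H_1 = 0,  H_2 ≅ Z.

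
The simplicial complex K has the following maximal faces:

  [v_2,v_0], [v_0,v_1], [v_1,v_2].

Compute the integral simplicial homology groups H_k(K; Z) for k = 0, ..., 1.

Fix the vertex order v_0 < v_1 < v_2 and write every simplex with vertices in increasing order. Then dim K = 1 and the simplices of K are:

  0-simplices (3): [v_0], [v_1], [v_2]
  1-simplices (3): [v_0,v_1], [v_0,v_2], [v_1,v_2]

Hence C_0 ≅ Z^3, C_1 ≅ Z^3.

The boundary map ∂_1: C_1 → C_0 is given by ∂[p,q] = [q] − [p].
This gives a 3×3 integer matrix of rank 2; reducing to Smith normal form yields diagonal entries (1,1).

Now H_k = ker ∂_k / im ∂_{k+1}, so:

  H_0: rank C_0 − rank ∂_1 = 3 − 2 = 1, and the invariant factors of ∂_1 are all 1, so H_0 = Z.
  H_1: rank ker ∂_1 − rank ∂_2 = (3 − 2) − 0 = 1, and there is no ∂_2, so H_1 = Z.

As a check, the Euler characteristic is 3 − 3 = 0, which agrees with 1 − 1 = 0.

H_0 ≅ Z,  H_1 ≅ Z.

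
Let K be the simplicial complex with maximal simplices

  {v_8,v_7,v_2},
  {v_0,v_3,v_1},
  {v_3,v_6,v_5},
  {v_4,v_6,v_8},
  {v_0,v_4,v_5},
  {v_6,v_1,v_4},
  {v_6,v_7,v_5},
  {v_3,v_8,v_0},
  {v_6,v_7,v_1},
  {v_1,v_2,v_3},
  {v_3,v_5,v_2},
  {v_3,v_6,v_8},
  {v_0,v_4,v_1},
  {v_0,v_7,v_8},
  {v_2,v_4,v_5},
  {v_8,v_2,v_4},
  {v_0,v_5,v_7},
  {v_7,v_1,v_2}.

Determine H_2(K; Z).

K has 9 vertices, 27 edges, 18 triangles.
rank ∂_2 = 17, rank ∂_3 = 0 ⇒ b_2 = 18 − 17 − 0 = 1. So H_2 = Z.

H_2 ≅ Z.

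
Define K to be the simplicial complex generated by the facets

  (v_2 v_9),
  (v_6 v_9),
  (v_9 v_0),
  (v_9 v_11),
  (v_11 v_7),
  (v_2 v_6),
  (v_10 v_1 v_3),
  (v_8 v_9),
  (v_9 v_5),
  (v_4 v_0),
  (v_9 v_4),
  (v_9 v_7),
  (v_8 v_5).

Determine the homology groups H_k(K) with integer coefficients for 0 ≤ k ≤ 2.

H_0 ≅ Z^2,  H_1 ≅ Z^4,  H_2 = 0.

K has 12 vertices, 15 edges, 1 triangle.
rank ∂_0 = 0, rank ∂_1 = 10 ⇒ b_0 = 12 − 0 − 10 = 2; all invariant factors of ∂_1 are 1 so no torsion. So H_0 = Z^2.
rank ∂_1 = 10, rank ∂_2 = 1 ⇒ b_1 = 15 − 10 − 1 = 4; all invariant factors of ∂_2 are 1 so no torsion. So H_1 = Z^4.
rank ∂_2 = 1, rank ∂_3 = 0 ⇒ b_2 = 1 − 1 − 0 = 0. So H_2 = 0.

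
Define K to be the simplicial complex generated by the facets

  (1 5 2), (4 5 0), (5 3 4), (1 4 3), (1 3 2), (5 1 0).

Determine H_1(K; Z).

H_1 = Z.

Fix the vertex order 0 < 1 < 2 < 3 < 4 < 5 and write every simplex with vertices in increasing order. Then dim K = 2 and the simplices of K are:

  0-simplices (6): [0], [1], [2], [3], [4], [5]
  1-simplices (12): [0,1], [0,4], [0,5], [1,2], [1,3], [1,4], [1,5], [2,3], [2,5], [3,4], [3,5], [4,5]
  2-simplices (6): [0,1,5], [0,4,5], [1,2,3], [1,2,5], [1,3,4], [3,4,5]

giving chain groups C_0 ≅ Z^6, C_1 ≅ Z^12, C_2 ≅ Z^6.

The boundary map ∂_1: C_1 → C_0 is given by ∂[p,q] = [q] − [p]. For instance
  ∂[1,3] = [3] − [1].
As a 6×12 matrix over Z this has rank 5, with invariant factors (1,1,1,1,1).

Boundary ∂_2: C_2 → C_1 acts by ∂[p,q,r] = [q,r] − [p,r] + [p,q]. For instance
  ∂[1,3,4] = [3,4] − [1,4] + [1,3],
  ∂[1,2,3] = [2,3] − [1,3] + [1,2].
As a 12×6 matrix over Z this has rank 6, with invariant factors (1,1,1,1,1,1).

Reading off H_k = ker ∂_k / im ∂_{k+1}:

  H_1: rank ker ∂_1 − rank ∂_2 = (12 − 5) − 6 = 1, and the invariant factors of ∂_2 are all 1, so H_1 = Z.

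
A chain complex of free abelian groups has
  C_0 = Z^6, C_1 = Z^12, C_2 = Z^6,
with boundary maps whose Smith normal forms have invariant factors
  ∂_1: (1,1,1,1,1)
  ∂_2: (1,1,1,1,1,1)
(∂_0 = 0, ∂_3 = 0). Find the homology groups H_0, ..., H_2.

H_0 = Z,  H_1 = Z,  H_2 = 0.

H_0: b_0 = 6 − 0 − 5 = 1; torsion from ∂_1 factors > 1: none. So H_0 = Z.
H_1: b_1 = 12 − 5 − 6 = 1; torsion from ∂_2 factors > 1: none. So H_1 = Z.
H_2: b_2 = 6 − 6 − 0 = 0; torsion from ∂_3 factors > 1: none. So H_2 = 0.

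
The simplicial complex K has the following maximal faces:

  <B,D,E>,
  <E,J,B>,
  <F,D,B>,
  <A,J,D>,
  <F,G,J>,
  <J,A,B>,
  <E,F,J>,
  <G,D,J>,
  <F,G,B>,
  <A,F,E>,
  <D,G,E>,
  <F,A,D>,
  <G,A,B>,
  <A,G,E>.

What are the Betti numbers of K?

Fix the vertex order A < B < D < E < F < G < J and write every simplex with vertices in increasing order. Then dim K = 2 and the simplices of K are:

  0-simplices (7): A, B, D, E, F, G, J
  1-simplices (21): AB, AD, AE, AF, AG, AJ, BD, BE, BF, BG, BJ, DE, DF, DG, DJ, EF, EG, EJ, FG, FJ, GJ
  2-simplices (14): ABG, ABJ, ADF, ADJ, AEF, AEG, BDE, BDF, BEJ, BFG, DEG, DGJ, EFJ, FGJ

giving chain groups C_0 ≅ Z^7, C_1 ≅ Z^21, C_2 ≅ Z^14.

The boundary map ∂_1: C_1 → C_0 sends each edge [p,q] (with p < q) to q − p.
This gives a 7×21 integer matrix of rank 6; reducing to Smith normal form yields diagonal entries (1,1,1,1,1,1).

The boundary map ∂_2: C_2 → C_1 acts by ∂[p,q,r] = [q,r] − [p,r] + [p,q]. For instance
  ∂BDE = DE − BE + BD,
  ∂EFJ = FJ − EJ + EF.
The 21×14 boundary matrix has rank 13 and Smith normal form diag(1,1,1,1,1,1,1,1,1,1,1,1,1).

Reading off H_k = ker ∂_k / im ∂_{k+1}:

  H_0: rank C_0 − rank ∂_1 = 7 − 6 = 1, and the invariant factors of ∂_1 are all 1, so H_0 ≅ Z.
  H_1: rank ker ∂_1 − rank ∂_2 = (21 − 6) − 13 = 2, and the invariant factors of ∂_2 are all 1, so H_1 ≅ Z^2.
  H_2: rank ker ∂_2 − rank ∂_3 = (14 − 13) − 0 = 1, and there is no ∂_3, so H_2 ≅ Z.

As a check, the Euler characteristic is 7 − 21 + 14 = 0, which agrees with 1 − 2 + 1 = 0.

Hence the Betti numbers are b_0 = 1, b_1 = 2, b_2 = 1.

b_0 = 1, b_1 = 2, b_2 = 1.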